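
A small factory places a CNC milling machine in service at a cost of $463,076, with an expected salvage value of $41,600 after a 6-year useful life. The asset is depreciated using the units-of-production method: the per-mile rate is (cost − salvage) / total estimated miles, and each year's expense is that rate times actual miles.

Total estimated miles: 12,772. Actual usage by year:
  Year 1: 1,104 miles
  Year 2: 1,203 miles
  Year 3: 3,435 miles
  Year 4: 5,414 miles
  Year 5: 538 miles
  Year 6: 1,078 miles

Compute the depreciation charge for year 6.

Depreciable base = $463,076 − $41,600 = $421,476.
Rate = $421,476 / 12,772 miles = $33 per mile.
Year 1: 1,104 × $33 = $36,432. Book value $426,644.
Year 2: 1,203 × $33 = $39,699. Book value $386,945.
Year 3: 3,435 × $33 = $113,355. Book value $273,590.
Year 4: 5,414 × $33 = $178,662. Book value $94,928.
Year 5: 538 × $33 = $17,754. Book value $77,174.
Year 6: 1,078 × $33 = $35,574. Book value $41,600.

$35,574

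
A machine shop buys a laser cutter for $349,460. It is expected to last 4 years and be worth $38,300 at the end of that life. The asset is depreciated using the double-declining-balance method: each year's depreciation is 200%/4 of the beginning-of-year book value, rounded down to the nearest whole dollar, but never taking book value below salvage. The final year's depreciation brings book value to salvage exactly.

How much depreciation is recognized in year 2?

$87,365

Depreciable base = $349,460 − $38,300 = $311,160.
Year 1: ⌊$349,460 × 200%/4⌋ = $174,730. Book value $174,730.
Year 2: ⌊$174,730 × 200%/4⌋ = $87,365. Book value $87,365.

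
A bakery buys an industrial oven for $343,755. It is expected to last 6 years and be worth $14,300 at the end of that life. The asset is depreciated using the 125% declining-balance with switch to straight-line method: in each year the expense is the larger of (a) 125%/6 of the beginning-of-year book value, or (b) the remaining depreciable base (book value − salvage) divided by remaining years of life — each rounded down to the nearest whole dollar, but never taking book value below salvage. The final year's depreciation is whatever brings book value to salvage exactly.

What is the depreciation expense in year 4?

$50,286

Depreciable base = $343,755 − $14,300 = $329,455.
Year 1: DB = ⌊$343,755 × 125%/6⌋ = $71,615; SL = ⌊$329,455/6⌋ = $54,909 → take DB $71,615. Book value $272,140.
Year 2: DB = ⌊$272,140 × 125%/6⌋ = $56,695; SL = ⌊$257,840/5⌋ = $51,568 → take DB $56,695. Book value $215,445.
Year 3: DB = ⌊$215,445 × 125%/6⌋ = $44,884; SL = ⌊$201,145/4⌋ = $50,286 → take SL $50,286. Book value $165,159.
Year 4: DB = ⌊$165,159 × 125%/6⌋ = $34,408; SL = ⌊$150,859/3⌋ = $50,286 → take SL $50,286. Book value $114,873.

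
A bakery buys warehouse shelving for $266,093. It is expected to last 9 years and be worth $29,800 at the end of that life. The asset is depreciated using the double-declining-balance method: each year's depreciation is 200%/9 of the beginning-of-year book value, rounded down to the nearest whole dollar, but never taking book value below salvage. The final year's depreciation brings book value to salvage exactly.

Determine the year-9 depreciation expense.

Depreciable base = $266,093 − $29,800 = $236,293.
Year 1: ⌊$266,093 × 200%/9⌋ = $59,131. Book value $206,962.
Year 2: ⌊$206,962 × 200%/9⌋ = $45,991. Book value $160,971.
Year 3: ⌊$160,971 × 200%/9⌋ = $35,771. Book value $125,200.
Year 4: ⌊$125,200 × 200%/9⌋ = $27,822. Book value $97,378.
Year 5: ⌊$97,378 × 200%/9⌋ = $21,639. Book value $75,739.
Year 6: ⌊$75,739 × 200%/9⌋ = $16,830. Book value $58,909.
Year 7: ⌊$58,909 × 200%/9⌋ = $13,090. Book value $45,819.
Year 8: ⌊$45,819 × 200%/9⌋ = $10,182. Book value $35,637.
Year 9 (final): $35,637 − $29,800 = $5,837. Book value $29,800.

$5,837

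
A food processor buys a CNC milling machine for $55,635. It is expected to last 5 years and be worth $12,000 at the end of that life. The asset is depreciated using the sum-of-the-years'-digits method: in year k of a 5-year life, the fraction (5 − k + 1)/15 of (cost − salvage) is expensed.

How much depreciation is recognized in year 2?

$11,636

Depreciable base = $55,635 − $12,000 = $43,635.
Sum of the years' digits = 5+4+3+2+1 = 15.
Year 1: $43,635 × 5/15 = $14,545. Book value $41,090.
Year 2: $43,635 × 4/15 = $11,636. Book value $29,454.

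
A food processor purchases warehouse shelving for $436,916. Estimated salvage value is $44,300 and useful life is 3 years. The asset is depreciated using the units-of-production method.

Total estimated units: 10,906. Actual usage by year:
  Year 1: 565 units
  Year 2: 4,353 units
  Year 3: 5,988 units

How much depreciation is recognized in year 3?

Depreciable base = $436,916 − $44,300 = $392,616.
Rate = $392,616 / 10,906 units = $36 per unit.
Year 1: 565 × $36 = $20,340. Book value $416,576.
Year 2: 4,353 × $36 = $156,708. Book value $259,868.
Year 3: 5,988 × $36 = $215,568. Book value $44,300.

$215,568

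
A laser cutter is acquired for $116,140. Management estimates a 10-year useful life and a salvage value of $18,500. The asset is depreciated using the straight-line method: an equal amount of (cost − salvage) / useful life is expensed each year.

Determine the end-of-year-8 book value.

Depreciable base = $116,140 − $18,500 = $97,640.
Annual expense = $97,640 / 10 = $9,764.
End of year 1: book value $106,376.
End of year 2: book value $96,612.
End of year 3: book value $86,848.
End of year 4: book value $77,084.
End of year 5: book value $67,320.
End of year 6: book value $57,556.
End of year 7: book value $47,792.
End of year 8: book value $38,028.

$38,028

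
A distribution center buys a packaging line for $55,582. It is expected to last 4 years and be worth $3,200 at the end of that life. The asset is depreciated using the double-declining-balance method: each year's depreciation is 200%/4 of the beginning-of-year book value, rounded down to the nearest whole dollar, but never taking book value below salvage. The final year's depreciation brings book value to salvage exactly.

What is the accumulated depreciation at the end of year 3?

$48,634

Depreciable base = $55,582 − $3,200 = $52,382.
Year 1: ⌊$55,582 × 200%/4⌋ = $27,791. Book value $27,791.
Year 2: ⌊$27,791 × 200%/4⌋ = $13,895. Book value $13,896.
Year 3: ⌊$13,896 × 200%/4⌋ = $6,948. Book value $6,948.
Accumulated through year 3 = $55,582 − $6,948 = $48,634.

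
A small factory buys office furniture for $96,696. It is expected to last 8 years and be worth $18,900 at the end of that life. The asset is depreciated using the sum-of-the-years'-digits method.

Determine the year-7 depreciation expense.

$4,322

Depreciable base = $96,696 − $18,900 = $77,796.
Sum of the years' digits = 8+7+6+5+4+3+2+1 = 36.
Year 1: $77,796 × 8/36 = $17,288. Book value $79,408.
Year 2: $77,796 × 7/36 = $15,127. Book value $64,281.
Year 3: $77,796 × 6/36 = $12,966. Book value $51,315.
Year 4: $77,796 × 5/36 = $10,805. Book value $40,510.
Year 5: $77,796 × 4/36 = $8,644. Book value $31,866.
Year 6: $77,796 × 3/36 = $6,483. Book value $25,383.
Year 7: $77,796 × 2/36 = $4,322. Book value $21,061.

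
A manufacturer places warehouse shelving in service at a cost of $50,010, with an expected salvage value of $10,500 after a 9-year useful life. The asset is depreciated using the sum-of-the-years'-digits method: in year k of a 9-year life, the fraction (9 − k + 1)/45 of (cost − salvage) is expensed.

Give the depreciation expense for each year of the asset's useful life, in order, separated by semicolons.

Depreciable base = $50,010 − $10,500 = $39,510.
Sum of the years' digits = 9+8+7+6+5+4+3+2+1 = 45.
Year 1: $39,510 × 9/45 = $7,902. Book value $42,108.
Year 2: $39,510 × 8/45 = $7,024. Book value $35,084.
Year 3: $39,510 × 7/45 = $6,146. Book value $28,938.
Year 4: $39,510 × 6/45 = $5,268. Book value $23,670.
Year 5: $39,510 × 5/45 = $4,390. Book value $19,280.
Year 6: $39,510 × 4/45 = $3,512. Book value $15,768.
Year 7: $39,510 × 3/45 = $2,634. Book value $13,134.
Year 8: $39,510 × 2/45 = $1,756. Book value $11,378.
Year 9: $39,510 × 1/45 = $878. Book value $10,500.

$7,902; $7,024; $6,146; $5,268; $4,390; $3,512; $2,634; $1,756; $878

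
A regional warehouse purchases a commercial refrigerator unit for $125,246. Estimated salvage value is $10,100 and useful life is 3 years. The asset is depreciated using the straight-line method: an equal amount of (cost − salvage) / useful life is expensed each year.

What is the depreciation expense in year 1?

$38,382

Depreciable base = $125,246 − $10,100 = $115,146.
Annual expense = $115,146 / 3 = $38,382.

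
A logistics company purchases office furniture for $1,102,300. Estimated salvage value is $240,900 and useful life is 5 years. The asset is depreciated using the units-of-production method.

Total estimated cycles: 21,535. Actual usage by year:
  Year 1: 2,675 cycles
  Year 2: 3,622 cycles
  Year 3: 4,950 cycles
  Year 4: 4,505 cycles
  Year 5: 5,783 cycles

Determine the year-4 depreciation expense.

$180,200

Depreciable base = $1,102,300 − $240,900 = $861,400.
Rate = $861,400 / 21,535 cycles = $40 per cycle.
Year 1: 2,675 × $40 = $107,000. Book value $995,300.
Year 2: 3,622 × $40 = $144,880. Book value $850,420.
Year 3: 4,950 × $40 = $198,000. Book value $652,420.
Year 4: 4,505 × $40 = $180,200. Book value $472,220.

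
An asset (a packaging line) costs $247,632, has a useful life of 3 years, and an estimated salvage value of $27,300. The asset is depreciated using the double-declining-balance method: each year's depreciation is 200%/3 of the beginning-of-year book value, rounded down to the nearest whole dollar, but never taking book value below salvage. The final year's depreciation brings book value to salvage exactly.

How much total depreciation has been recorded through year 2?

Depreciable base = $247,632 − $27,300 = $220,332.
Year 1: ⌊$247,632 × 200%/3⌋ = $165,088. Book value $82,544.
Year 2: ⌊$82,544 × 200%/3⌋ = $55,029. Book value $27,515.
Accumulated through year 2 = $247,632 − $27,515 = $220,117.

$220,117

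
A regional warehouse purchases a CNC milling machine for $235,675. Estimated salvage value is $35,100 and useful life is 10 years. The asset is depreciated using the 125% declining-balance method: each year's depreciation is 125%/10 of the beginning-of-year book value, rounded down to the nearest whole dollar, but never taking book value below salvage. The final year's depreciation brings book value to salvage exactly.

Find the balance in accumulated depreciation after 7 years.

$143,124

Depreciable base = $235,675 − $35,100 = $200,575.
Year 1: ⌊$235,675 × 125%/10⌋ = $29,459. Book value $206,216.
Year 2: ⌊$206,216 × 125%/10⌋ = $25,777. Book value $180,439.
Year 3: ⌊$180,439 × 125%/10⌋ = $22,554. Book value $157,885.
Year 4: ⌊$157,885 × 125%/10⌋ = $19,735. Book value $138,150.
Year 5: ⌊$138,150 × 125%/10⌋ = $17,268. Book value $120,882.
Year 6: ⌊$120,882 × 125%/10⌋ = $15,110. Book value $105,772.
Year 7: ⌊$105,772 × 125%/10⌋ = $13,221. Book value $92,551.
Accumulated through year 7 = $235,675 − $92,551 = $143,124.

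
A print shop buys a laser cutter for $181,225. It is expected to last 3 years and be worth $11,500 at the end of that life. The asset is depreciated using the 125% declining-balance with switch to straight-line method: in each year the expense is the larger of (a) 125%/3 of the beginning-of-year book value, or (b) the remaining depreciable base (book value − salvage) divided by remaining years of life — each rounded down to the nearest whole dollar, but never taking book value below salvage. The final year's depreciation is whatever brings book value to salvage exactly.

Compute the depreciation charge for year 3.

$47,108

Depreciable base = $181,225 − $11,500 = $169,725.
Year 1: DB = ⌊$181,225 × 125%/3⌋ = $75,510; SL = ⌊$169,725/3⌋ = $56,575 → take DB $75,510. Book value $105,715.
Year 2: DB = ⌊$105,715 × 125%/3⌋ = $44,047; SL = ⌊$94,215/2⌋ = $47,107 → take SL $47,107. Book value $58,608.
Year 3 (final): $58,608 − $11,500 = $47,108. Book value $11,500.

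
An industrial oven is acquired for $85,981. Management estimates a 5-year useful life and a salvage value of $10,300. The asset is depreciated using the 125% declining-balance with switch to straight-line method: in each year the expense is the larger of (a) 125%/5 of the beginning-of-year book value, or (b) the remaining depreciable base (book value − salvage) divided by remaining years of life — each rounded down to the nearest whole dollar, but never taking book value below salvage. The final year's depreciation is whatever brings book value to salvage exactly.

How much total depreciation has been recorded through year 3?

$50,304

Depreciable base = $85,981 − $10,300 = $75,681.
Year 1: DB = ⌊$85,981 × 125%/5⌋ = $21,495; SL = ⌊$75,681/5⌋ = $15,136 → take DB $21,495. Book value $64,486.
Year 2: DB = ⌊$64,486 × 125%/5⌋ = $16,121; SL = ⌊$54,186/4⌋ = $13,546 → take DB $16,121. Book value $48,365.
Year 3: DB = ⌊$48,365 × 125%/5⌋ = $12,091; SL = ⌊$38,065/3⌋ = $12,688 → take SL $12,688. Book value $35,677.
Accumulated through year 3 = $85,981 − $35,677 = $50,304.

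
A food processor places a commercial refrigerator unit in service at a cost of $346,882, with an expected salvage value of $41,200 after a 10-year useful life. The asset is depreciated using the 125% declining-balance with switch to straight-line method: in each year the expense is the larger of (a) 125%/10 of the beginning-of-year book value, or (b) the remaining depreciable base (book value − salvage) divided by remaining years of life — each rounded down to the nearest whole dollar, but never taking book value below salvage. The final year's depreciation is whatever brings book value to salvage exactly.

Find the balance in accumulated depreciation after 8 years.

$251,636

Depreciable base = $346,882 − $41,200 = $305,682.
Year 1: DB = ⌊$346,882 × 125%/10⌋ = $43,360; SL = ⌊$305,682/10⌋ = $30,568 → take DB $43,360. Book value $303,522.
Year 2: DB = ⌊$303,522 × 125%/10⌋ = $37,940; SL = ⌊$262,322/9⌋ = $29,146 → take DB $37,940. Book value $265,582.
Year 3: DB = ⌊$265,582 × 125%/10⌋ = $33,197; SL = ⌊$224,382/8⌋ = $28,047 → take DB $33,197. Book value $232,385.
Year 4: DB = ⌊$232,385 × 125%/10⌋ = $29,048; SL = ⌊$191,185/7⌋ = $27,312 → take DB $29,048. Book value $203,337.
Year 5: DB = ⌊$203,337 × 125%/10⌋ = $25,417; SL = ⌊$162,137/6⌋ = $27,022 → take SL $27,022. Book value $176,315.
Year 6: DB = ⌊$176,315 × 125%/10⌋ = $22,039; SL = ⌊$135,115/5⌋ = $27,023 → take SL $27,023. Book value $149,292.
Year 7: DB = ⌊$149,292 × 125%/10⌋ = $18,661; SL = ⌊$108,092/4⌋ = $27,023 → take SL $27,023. Book value $122,269.
Year 8: DB = ⌊$122,269 × 125%/10⌋ = $15,283; SL = ⌊$81,069/3⌋ = $27,023 → take SL $27,023. Book value $95,246.
Accumulated through year 8 = $346,882 − $95,246 = $251,636.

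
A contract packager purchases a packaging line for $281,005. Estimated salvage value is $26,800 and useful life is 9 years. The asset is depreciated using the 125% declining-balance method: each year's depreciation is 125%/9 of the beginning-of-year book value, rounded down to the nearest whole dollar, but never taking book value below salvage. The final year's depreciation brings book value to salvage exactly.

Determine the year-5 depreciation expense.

Depreciable base = $281,005 − $26,800 = $254,205.
Year 1: ⌊$281,005 × 125%/9⌋ = $39,028. Book value $241,977.
Year 2: ⌊$241,977 × 125%/9⌋ = $33,607. Book value $208,370.
Year 3: ⌊$208,370 × 125%/9⌋ = $28,940. Book value $179,430.
Year 4: ⌊$179,430 × 125%/9⌋ = $24,920. Book value $154,510.
Year 5: ⌊$154,510 × 125%/9⌋ = $21,459. Book value $133,051.

$21,459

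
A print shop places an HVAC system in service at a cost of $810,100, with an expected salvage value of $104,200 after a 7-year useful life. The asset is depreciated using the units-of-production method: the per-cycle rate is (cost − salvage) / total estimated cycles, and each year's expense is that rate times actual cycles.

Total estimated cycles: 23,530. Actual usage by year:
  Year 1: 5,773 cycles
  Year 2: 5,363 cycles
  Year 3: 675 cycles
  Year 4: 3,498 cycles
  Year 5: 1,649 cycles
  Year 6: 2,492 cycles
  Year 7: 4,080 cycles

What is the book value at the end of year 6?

$226,600

Depreciable base = $810,100 − $104,200 = $705,900.
Rate = $705,900 / 23,530 cycles = $30 per cycle.
Year 1: 5,773 × $30 = $173,190. Book value $636,910.
Year 2: 5,363 × $30 = $160,890. Book value $476,020.
Year 3: 675 × $30 = $20,250. Book value $455,770.
Year 4: 3,498 × $30 = $104,940. Book value $350,830.
Year 5: 1,649 × $30 = $49,470. Book value $301,360.
Year 6: 2,492 × $30 = $74,760. Book value $226,600.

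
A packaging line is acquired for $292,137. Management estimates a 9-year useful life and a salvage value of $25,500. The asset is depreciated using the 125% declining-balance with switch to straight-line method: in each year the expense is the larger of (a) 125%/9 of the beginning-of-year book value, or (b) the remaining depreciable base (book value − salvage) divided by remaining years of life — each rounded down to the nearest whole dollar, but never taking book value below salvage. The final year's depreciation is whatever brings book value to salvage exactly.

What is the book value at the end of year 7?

Depreciable base = $292,137 − $25,500 = $266,637.
Year 1: DB = ⌊$292,137 × 125%/9⌋ = $40,574; SL = ⌊$266,637/9⌋ = $29,626 → take DB $40,574. Book value $251,563.
Year 2: DB = ⌊$251,563 × 125%/9⌋ = $34,939; SL = ⌊$226,063/8⌋ = $28,257 → take DB $34,939. Book value $216,624.
Year 3: DB = ⌊$216,624 × 125%/9⌋ = $30,086; SL = ⌊$191,124/7⌋ = $27,303 → take DB $30,086. Book value $186,538.
Year 4: DB = ⌊$186,538 × 125%/9⌋ = $25,908; SL = ⌊$161,038/6⌋ = $26,839 → take SL $26,839. Book value $159,699.
Year 5: DB = ⌊$159,699 × 125%/9⌋ = $22,180; SL = ⌊$134,199/5⌋ = $26,839 → take SL $26,839. Book value $132,860.
Year 6: DB = ⌊$132,860 × 125%/9⌋ = $18,452; SL = ⌊$107,360/4⌋ = $26,840 → take SL $26,840. Book value $106,020.
Year 7: DB = ⌊$106,020 × 125%/9⌋ = $14,725; SL = ⌊$80,520/3⌋ = $26,840 → take SL $26,840. Book value $79,180.

$79,180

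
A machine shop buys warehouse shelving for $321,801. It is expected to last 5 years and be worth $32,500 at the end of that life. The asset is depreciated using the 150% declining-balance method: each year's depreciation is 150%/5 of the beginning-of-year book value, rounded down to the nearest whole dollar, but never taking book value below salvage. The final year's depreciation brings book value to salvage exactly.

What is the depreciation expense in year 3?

$47,304

Depreciable base = $321,801 − $32,500 = $289,301.
Year 1: ⌊$321,801 × 150%/5⌋ = $96,540. Book value $225,261.
Year 2: ⌊$225,261 × 150%/5⌋ = $67,578. Book value $157,683.
Year 3: ⌊$157,683 × 150%/5⌋ = $47,304. Book value $110,379.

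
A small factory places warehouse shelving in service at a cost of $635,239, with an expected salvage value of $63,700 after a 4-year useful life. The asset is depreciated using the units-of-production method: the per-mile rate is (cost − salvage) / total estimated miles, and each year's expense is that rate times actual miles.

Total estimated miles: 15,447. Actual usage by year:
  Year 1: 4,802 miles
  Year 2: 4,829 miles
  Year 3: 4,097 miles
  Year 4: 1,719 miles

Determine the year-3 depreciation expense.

$151,589

Depreciable base = $635,239 − $63,700 = $571,539.
Rate = $571,539 / 15,447 miles = $37 per mile.
Year 1: 4,802 × $37 = $177,674. Book value $457,565.
Year 2: 4,829 × $37 = $178,673. Book value $278,892.
Year 3: 4,097 × $37 = $151,589. Book value $127,303.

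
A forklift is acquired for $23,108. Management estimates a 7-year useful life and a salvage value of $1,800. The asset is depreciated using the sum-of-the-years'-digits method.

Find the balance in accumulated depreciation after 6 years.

Depreciable base = $23,108 − $1,800 = $21,308.
Sum of the years' digits = 7+6+5+4+3+2+1 = 28.
Year 1: $21,308 × 7/28 = $5,327. Book value $17,781.
Year 2: $21,308 × 6/28 = $4,566. Book value $13,215.
Year 3: $21,308 × 5/28 = $3,805. Book value $9,410.
Year 4: $21,308 × 4/28 = $3,044. Book value $6,366.
Year 5: $21,308 × 3/28 = $2,283. Book value $4,083.
Year 6: $21,308 × 2/28 = $1,522. Book value $2,561.
Accumulated through year 6 = $23,108 − $2,561 = $20,547.

$20,547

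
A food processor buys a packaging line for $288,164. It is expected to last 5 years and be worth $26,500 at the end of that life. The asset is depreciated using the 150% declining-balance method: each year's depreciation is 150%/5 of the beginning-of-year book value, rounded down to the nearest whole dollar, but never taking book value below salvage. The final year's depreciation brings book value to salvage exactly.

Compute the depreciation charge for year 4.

$29,652

Depreciable base = $288,164 − $26,500 = $261,664.
Year 1: ⌊$288,164 × 150%/5⌋ = $86,449. Book value $201,715.
Year 2: ⌊$201,715 × 150%/5⌋ = $60,514. Book value $141,201.
Year 3: ⌊$141,201 × 150%/5⌋ = $42,360. Book value $98,841.
Year 4: ⌊$98,841 × 150%/5⌋ = $29,652. Book value $69,189.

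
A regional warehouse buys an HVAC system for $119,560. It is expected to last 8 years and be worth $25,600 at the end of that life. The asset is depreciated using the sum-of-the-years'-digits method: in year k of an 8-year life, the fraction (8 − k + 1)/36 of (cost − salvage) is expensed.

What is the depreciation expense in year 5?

Depreciable base = $119,560 − $25,600 = $93,960.
Sum of the years' digits = 8+7+6+5+4+3+2+1 = 36.
Year 1: $93,960 × 8/36 = $20,880. Book value $98,680.
Year 2: $93,960 × 7/36 = $18,270. Book value $80,410.
Year 3: $93,960 × 6/36 = $15,660. Book value $64,750.
Year 4: $93,960 × 5/36 = $13,050. Book value $51,700.
Year 5: $93,960 × 4/36 = $10,440. Book value $41,260.

$10,440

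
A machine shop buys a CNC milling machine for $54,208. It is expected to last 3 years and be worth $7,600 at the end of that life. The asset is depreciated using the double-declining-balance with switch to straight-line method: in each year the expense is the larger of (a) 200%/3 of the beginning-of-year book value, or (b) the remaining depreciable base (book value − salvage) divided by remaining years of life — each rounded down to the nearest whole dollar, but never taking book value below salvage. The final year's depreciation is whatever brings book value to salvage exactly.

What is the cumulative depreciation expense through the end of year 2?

$46,608

Depreciable base = $54,208 − $7,600 = $46,608.
Year 1: DB = ⌊$54,208 × 200%/3⌋ = $36,138; SL = ⌊$46,608/3⌋ = $15,536 → take DB $36,138. Book value $18,070.
Year 2: DB = ⌊$18,070 × 200%/3⌋ = $12,046; SL = ⌊$10,470/2⌋ = $5,235 → take DB $12,046, capped at $10,470. Book value $7,600.
Accumulated through year 2 = $54,208 − $7,600 = $46,608.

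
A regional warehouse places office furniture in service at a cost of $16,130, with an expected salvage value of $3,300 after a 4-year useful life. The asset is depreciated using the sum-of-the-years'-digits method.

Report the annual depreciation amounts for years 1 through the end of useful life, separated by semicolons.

$5,132; $3,849; $2,566; $1,283

Depreciable base = $16,130 − $3,300 = $12,830.
Sum of the years' digits = 4+3+2+1 = 10.
Year 1: $12,830 × 4/10 = $5,132. Book value $10,998.
Year 2: $12,830 × 3/10 = $3,849. Book value $7,149.
Year 3: $12,830 × 2/10 = $2,566. Book value $4,583.
Year 4: $12,830 × 1/10 = $1,283. Book value $3,300.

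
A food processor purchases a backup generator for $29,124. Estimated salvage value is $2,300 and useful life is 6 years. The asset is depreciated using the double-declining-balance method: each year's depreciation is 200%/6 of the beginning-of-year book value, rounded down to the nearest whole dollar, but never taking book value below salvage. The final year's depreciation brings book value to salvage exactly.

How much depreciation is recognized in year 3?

$4,314

Depreciable base = $29,124 − $2,300 = $26,824.
Year 1: ⌊$29,124 × 200%/6⌋ = $9,708. Book value $19,416.
Year 2: ⌊$19,416 × 200%/6⌋ = $6,472. Book value $12,944.
Year 3: ⌊$12,944 × 200%/6⌋ = $4,314. Book value $8,630.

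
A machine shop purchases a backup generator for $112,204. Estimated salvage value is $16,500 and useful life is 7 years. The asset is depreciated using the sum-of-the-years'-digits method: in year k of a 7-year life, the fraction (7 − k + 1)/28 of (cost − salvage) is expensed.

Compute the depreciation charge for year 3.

$17,090

Depreciable base = $112,204 − $16,500 = $95,704.
Sum of the years' digits = 7+6+5+4+3+2+1 = 28.
Year 1: $95,704 × 7/28 = $23,926. Book value $88,278.
Year 2: $95,704 × 6/28 = $20,508. Book value $67,770.
Year 3: $95,704 × 5/28 = $17,090. Book value $50,680.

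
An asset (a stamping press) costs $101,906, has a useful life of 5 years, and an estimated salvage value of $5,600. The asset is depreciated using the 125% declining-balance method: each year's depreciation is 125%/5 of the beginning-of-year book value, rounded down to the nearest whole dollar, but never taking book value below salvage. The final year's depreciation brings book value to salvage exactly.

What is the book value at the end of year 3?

$42,993

Depreciable base = $101,906 − $5,600 = $96,306.
Year 1: ⌊$101,906 × 125%/5⌋ = $25,476. Book value $76,430.
Year 2: ⌊$76,430 × 125%/5⌋ = $19,107. Book value $57,323.
Year 3: ⌊$57,323 × 125%/5⌋ = $14,330. Book value $42,993.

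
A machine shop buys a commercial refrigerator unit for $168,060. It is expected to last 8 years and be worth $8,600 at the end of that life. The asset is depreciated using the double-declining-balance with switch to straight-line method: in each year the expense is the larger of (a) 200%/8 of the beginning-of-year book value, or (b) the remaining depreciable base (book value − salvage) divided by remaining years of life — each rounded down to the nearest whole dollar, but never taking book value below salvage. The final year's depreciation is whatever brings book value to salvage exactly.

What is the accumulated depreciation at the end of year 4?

Depreciable base = $168,060 − $8,600 = $159,460.
Year 1: DB = ⌊$168,060 × 200%/8⌋ = $42,015; SL = ⌊$159,460/8⌋ = $19,932 → take DB $42,015. Book value $126,045.
Year 2: DB = ⌊$126,045 × 200%/8⌋ = $31,511; SL = ⌊$117,445/7⌋ = $16,777 → take DB $31,511. Book value $94,534.
Year 3: DB = ⌊$94,534 × 200%/8⌋ = $23,633; SL = ⌊$85,934/6⌋ = $14,322 → take DB $23,633. Book value $70,901.
Year 4: DB = ⌊$70,901 × 200%/8⌋ = $17,725; SL = ⌊$62,301/5⌋ = $12,460 → take DB $17,725. Book value $53,176.
Accumulated through year 4 = $168,060 − $53,176 = $114,884.

$114,884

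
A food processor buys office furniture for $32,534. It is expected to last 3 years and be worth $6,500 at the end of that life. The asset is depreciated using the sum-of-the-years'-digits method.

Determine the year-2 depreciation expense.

$8,678

Depreciable base = $32,534 − $6,500 = $26,034.
Sum of the years' digits = 3+2+1 = 6.
Year 1: $26,034 × 3/6 = $13,017. Book value $19,517.
Year 2: $26,034 × 2/6 = $8,678. Book value $10,839.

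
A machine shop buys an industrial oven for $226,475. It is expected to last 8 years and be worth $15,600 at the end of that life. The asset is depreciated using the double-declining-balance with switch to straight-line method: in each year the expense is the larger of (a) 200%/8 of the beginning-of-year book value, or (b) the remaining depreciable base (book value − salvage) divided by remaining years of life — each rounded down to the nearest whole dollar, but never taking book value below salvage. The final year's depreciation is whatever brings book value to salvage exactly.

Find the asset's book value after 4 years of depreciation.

$71,659

Depreciable base = $226,475 − $15,600 = $210,875.
Year 1: DB = ⌊$226,475 × 200%/8⌋ = $56,618; SL = ⌊$210,875/8⌋ = $26,359 → take DB $56,618. Book value $169,857.
Year 2: DB = ⌊$169,857 × 200%/8⌋ = $42,464; SL = ⌊$154,257/7⌋ = $22,036 → take DB $42,464. Book value $127,393.
Year 3: DB = ⌊$127,393 × 200%/8⌋ = $31,848; SL = ⌊$111,793/6⌋ = $18,632 → take DB $31,848. Book value $95,545.
Year 4: DB = ⌊$95,545 × 200%/8⌋ = $23,886; SL = ⌊$79,945/5⌋ = $15,989 → take DB $23,886. Book value $71,659.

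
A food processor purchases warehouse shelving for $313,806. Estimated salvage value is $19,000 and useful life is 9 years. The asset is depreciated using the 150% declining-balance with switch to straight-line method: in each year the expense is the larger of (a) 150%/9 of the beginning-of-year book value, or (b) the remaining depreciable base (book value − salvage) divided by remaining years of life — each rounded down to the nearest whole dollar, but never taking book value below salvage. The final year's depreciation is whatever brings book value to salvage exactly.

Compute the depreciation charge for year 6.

Depreciable base = $313,806 − $19,000 = $294,806.
Year 1: DB = ⌊$313,806 × 150%/9⌋ = $52,301; SL = ⌊$294,806/9⌋ = $32,756 → take DB $52,301. Book value $261,505.
Year 2: DB = ⌊$261,505 × 150%/9⌋ = $43,584; SL = ⌊$242,505/8⌋ = $30,313 → take DB $43,584. Book value $217,921.
Year 3: DB = ⌊$217,921 × 150%/9⌋ = $36,320; SL = ⌊$198,921/7⌋ = $28,417 → take DB $36,320. Book value $181,601.
Year 4: DB = ⌊$181,601 × 150%/9⌋ = $30,266; SL = ⌊$162,601/6⌋ = $27,100 → take DB $30,266. Book value $151,335.
Year 5: DB = ⌊$151,335 × 150%/9⌋ = $25,222; SL = ⌊$132,335/5⌋ = $26,467 → take SL $26,467. Book value $124,868.
Year 6: DB = ⌊$124,868 × 150%/9⌋ = $20,811; SL = ⌊$105,868/4⌋ = $26,467 → take SL $26,467. Book value $98,401.

$26,467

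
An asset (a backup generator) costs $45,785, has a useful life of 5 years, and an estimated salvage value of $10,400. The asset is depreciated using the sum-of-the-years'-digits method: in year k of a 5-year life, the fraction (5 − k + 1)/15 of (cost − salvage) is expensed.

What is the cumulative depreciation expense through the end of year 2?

Depreciable base = $45,785 − $10,400 = $35,385.
Sum of the years' digits = 5+4+3+2+1 = 15.
Year 1: $35,385 × 5/15 = $11,795. Book value $33,990.
Year 2: $35,385 × 4/15 = $9,436. Book value $24,554.
Accumulated through year 2 = $45,785 − $24,554 = $21,231.

$21,231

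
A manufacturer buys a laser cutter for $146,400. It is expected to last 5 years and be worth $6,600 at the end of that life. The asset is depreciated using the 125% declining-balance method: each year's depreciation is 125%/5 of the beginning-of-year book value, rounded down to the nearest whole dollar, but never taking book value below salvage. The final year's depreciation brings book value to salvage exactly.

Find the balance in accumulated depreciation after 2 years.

$64,050

Depreciable base = $146,400 − $6,600 = $139,800.
Year 1: ⌊$146,400 × 125%/5⌋ = $36,600. Book value $109,800.
Year 2: ⌊$109,800 × 125%/5⌋ = $27,450. Book value $82,350.
Accumulated through year 2 = $146,400 − $82,350 = $64,050.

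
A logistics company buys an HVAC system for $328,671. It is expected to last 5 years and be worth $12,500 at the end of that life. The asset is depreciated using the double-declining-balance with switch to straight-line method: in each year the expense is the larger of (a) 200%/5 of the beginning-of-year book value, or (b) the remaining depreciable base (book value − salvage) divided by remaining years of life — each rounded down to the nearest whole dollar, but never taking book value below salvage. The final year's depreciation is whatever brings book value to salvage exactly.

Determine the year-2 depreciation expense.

$78,881

Depreciable base = $328,671 − $12,500 = $316,171.
Year 1: DB = ⌊$328,671 × 200%/5⌋ = $131,468; SL = ⌊$316,171/5⌋ = $63,234 → take DB $131,468. Book value $197,203.
Year 2: DB = ⌊$197,203 × 200%/5⌋ = $78,881; SL = ⌊$184,703/4⌋ = $46,175 → take DB $78,881. Book value $118,322.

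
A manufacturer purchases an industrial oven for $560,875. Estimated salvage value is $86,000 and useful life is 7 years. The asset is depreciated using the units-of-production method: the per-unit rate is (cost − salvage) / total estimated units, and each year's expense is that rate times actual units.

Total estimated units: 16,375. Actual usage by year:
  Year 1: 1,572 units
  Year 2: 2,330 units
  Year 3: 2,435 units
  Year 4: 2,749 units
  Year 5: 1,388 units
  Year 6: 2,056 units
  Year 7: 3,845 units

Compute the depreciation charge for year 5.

$40,252

Depreciable base = $560,875 − $86,000 = $474,875.
Rate = $474,875 / 16,375 units = $29 per unit.
Year 1: 1,572 × $29 = $45,588. Book value $515,287.
Year 2: 2,330 × $29 = $67,570. Book value $447,717.
Year 3: 2,435 × $29 = $70,615. Book value $377,102.
Year 4: 2,749 × $29 = $79,721. Book value $297,381.
Year 5: 1,388 × $29 = $40,252. Book value $257,129.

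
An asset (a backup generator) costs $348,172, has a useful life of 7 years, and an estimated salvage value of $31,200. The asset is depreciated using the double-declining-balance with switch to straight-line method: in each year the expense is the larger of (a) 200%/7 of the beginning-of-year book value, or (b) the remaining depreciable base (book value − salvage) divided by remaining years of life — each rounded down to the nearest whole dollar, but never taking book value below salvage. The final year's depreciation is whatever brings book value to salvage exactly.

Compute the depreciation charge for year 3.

Depreciable base = $348,172 − $31,200 = $316,972.
Year 1: DB = ⌊$348,172 × 200%/7⌋ = $99,477; SL = ⌊$316,972/7⌋ = $45,281 → take DB $99,477. Book value $248,695.
Year 2: DB = ⌊$248,695 × 200%/7⌋ = $71,055; SL = ⌊$217,495/6⌋ = $36,249 → take DB $71,055. Book value $177,640.
Year 3: DB = ⌊$177,640 × 200%/7⌋ = $50,754; SL = ⌊$146,440/5⌋ = $29,288 → take DB $50,754. Book value $126,886.

$50,754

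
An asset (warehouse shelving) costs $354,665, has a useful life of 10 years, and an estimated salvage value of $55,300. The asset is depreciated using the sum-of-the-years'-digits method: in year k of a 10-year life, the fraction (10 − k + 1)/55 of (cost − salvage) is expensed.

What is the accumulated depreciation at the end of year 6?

Depreciable base = $354,665 − $55,300 = $299,365.
Sum of the years' digits = 10+9+8+7+6+5+4+3+2+1 = 55.
Year 1: $299,365 × 10/55 = $54,430. Book value $300,235.
Year 2: $299,365 × 9/55 = $48,987. Book value $251,248.
Year 3: $299,365 × 8/55 = $43,544. Book value $207,704.
Year 4: $299,365 × 7/55 = $38,101. Book value $169,603.
Year 5: $299,365 × 6/55 = $32,658. Book value $136,945.
Year 6: $299,365 × 5/55 = $27,215. Book value $109,730.
Accumulated through year 6 = $354,665 − $109,730 = $244,935.

$244,935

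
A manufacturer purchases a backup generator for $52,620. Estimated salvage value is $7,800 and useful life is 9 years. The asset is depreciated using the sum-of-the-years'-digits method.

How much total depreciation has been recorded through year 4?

Depreciable base = $52,620 − $7,800 = $44,820.
Sum of the years' digits = 9+8+7+6+5+4+3+2+1 = 45.
Year 1: $44,820 × 9/45 = $8,964. Book value $43,656.
Year 2: $44,820 × 8/45 = $7,968. Book value $35,688.
Year 3: $44,820 × 7/45 = $6,972. Book value $28,716.
Year 4: $44,820 × 6/45 = $5,976. Book value $22,740.
Accumulated through year 4 = $52,620 − $22,740 = $29,880.

$29,880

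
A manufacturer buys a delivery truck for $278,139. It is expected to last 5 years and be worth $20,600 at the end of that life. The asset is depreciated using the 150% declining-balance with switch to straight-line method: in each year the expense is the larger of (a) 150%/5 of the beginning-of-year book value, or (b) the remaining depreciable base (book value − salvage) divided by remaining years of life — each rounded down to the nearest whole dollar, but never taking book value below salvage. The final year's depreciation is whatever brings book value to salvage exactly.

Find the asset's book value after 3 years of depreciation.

Depreciable base = $278,139 − $20,600 = $257,539.
Year 1: DB = ⌊$278,139 × 150%/5⌋ = $83,441; SL = ⌊$257,539/5⌋ = $51,507 → take DB $83,441. Book value $194,698.
Year 2: DB = ⌊$194,698 × 150%/5⌋ = $58,409; SL = ⌊$174,098/4⌋ = $43,524 → take DB $58,409. Book value $136,289.
Year 3: DB = ⌊$136,289 × 150%/5⌋ = $40,886; SL = ⌊$115,689/3⌋ = $38,563 → take DB $40,886. Book value $95,403.

$95,403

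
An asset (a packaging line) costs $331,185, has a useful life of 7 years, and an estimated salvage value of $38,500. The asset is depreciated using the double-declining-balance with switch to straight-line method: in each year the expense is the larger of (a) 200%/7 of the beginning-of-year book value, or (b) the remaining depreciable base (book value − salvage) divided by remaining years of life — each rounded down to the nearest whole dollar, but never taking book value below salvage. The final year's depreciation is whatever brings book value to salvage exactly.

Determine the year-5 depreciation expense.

$24,631

Depreciable base = $331,185 − $38,500 = $292,685.
Year 1: DB = ⌊$331,185 × 200%/7⌋ = $94,624; SL = ⌊$292,685/7⌋ = $41,812 → take DB $94,624. Book value $236,561.
Year 2: DB = ⌊$236,561 × 200%/7⌋ = $67,588; SL = ⌊$198,061/6⌋ = $33,010 → take DB $67,588. Book value $168,973.
Year 3: DB = ⌊$168,973 × 200%/7⌋ = $48,278; SL = ⌊$130,473/5⌋ = $26,094 → take DB $48,278. Book value $120,695.
Year 4: DB = ⌊$120,695 × 200%/7⌋ = $34,484; SL = ⌊$82,195/4⌋ = $20,548 → take DB $34,484. Book value $86,211.
Year 5: DB = ⌊$86,211 × 200%/7⌋ = $24,631; SL = ⌊$47,711/3⌋ = $15,903 → take DB $24,631. Book value $61,580.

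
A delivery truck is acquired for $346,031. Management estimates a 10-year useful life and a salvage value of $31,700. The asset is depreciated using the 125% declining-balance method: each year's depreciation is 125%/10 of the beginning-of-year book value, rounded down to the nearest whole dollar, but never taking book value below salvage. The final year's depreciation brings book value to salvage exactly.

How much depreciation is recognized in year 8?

$16,986

Depreciable base = $346,031 − $31,700 = $314,331.
Year 1: ⌊$346,031 × 125%/10⌋ = $43,253. Book value $302,778.
Year 2: ⌊$302,778 × 125%/10⌋ = $37,847. Book value $264,931.
Year 3: ⌊$264,931 × 125%/10⌋ = $33,116. Book value $231,815.
Year 4: ⌊$231,815 × 125%/10⌋ = $28,976. Book value $202,839.
Year 5: ⌊$202,839 × 125%/10⌋ = $25,354. Book value $177,485.
Year 6: ⌊$177,485 × 125%/10⌋ = $22,185. Book value $155,300.
Year 7: ⌊$155,300 × 125%/10⌋ = $19,412. Book value $135,888.
Year 8: ⌊$135,888 × 125%/10⌋ = $16,986. Book value $118,902.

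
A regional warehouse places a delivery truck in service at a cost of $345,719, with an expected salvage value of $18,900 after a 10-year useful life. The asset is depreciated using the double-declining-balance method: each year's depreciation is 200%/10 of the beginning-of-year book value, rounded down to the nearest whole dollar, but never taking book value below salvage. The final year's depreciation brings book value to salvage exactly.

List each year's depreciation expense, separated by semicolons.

Depreciable base = $345,719 − $18,900 = $326,819.
Year 1: ⌊$345,719 × 200%/10⌋ = $69,143. Book value $276,576.
Year 2: ⌊$276,576 × 200%/10⌋ = $55,315. Book value $221,261.
Year 3: ⌊$221,261 × 200%/10⌋ = $44,252. Book value $177,009.
Year 4: ⌊$177,009 × 200%/10⌋ = $35,401. Book value $141,608.
Year 5: ⌊$141,608 × 200%/10⌋ = $28,321. Book value $113,287.
Year 6: ⌊$113,287 × 200%/10⌋ = $22,657. Book value $90,630.
Year 7: ⌊$90,630 × 200%/10⌋ = $18,126. Book value $72,504.
Year 8: ⌊$72,504 × 200%/10⌋ = $14,500. Book value $58,004.
Year 9: ⌊$58,004 × 200%/10⌋ = $11,600. Book value $46,404.
Year 10 (final): $46,404 − $18,900 = $27,504. Book value $18,900.

$69,143; $55,315; $44,252; $35,401; $28,321; $22,657; $18,126; $14,500; $11,600; $27,504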